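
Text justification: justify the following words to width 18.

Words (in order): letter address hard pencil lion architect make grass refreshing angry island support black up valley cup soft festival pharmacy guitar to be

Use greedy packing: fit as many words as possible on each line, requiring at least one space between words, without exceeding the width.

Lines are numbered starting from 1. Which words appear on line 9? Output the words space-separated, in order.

Answer: guitar to be

Derivation:
Line 1: ['letter', 'address'] (min_width=14, slack=4)
Line 2: ['hard', 'pencil', 'lion'] (min_width=16, slack=2)
Line 3: ['architect', 'make'] (min_width=14, slack=4)
Line 4: ['grass', 'refreshing'] (min_width=16, slack=2)
Line 5: ['angry', 'island'] (min_width=12, slack=6)
Line 6: ['support', 'black', 'up'] (min_width=16, slack=2)
Line 7: ['valley', 'cup', 'soft'] (min_width=15, slack=3)
Line 8: ['festival', 'pharmacy'] (min_width=17, slack=1)
Line 9: ['guitar', 'to', 'be'] (min_width=12, slack=6)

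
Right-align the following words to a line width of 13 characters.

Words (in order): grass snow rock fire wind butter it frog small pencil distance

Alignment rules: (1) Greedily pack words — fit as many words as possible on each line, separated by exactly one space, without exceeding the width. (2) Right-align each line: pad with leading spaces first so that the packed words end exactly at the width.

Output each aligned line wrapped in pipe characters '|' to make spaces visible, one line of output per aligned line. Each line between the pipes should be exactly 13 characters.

Answer: |   grass snow|
|    rock fire|
|  wind butter|
|it frog small|
|       pencil|
|     distance|

Derivation:
Line 1: ['grass', 'snow'] (min_width=10, slack=3)
Line 2: ['rock', 'fire'] (min_width=9, slack=4)
Line 3: ['wind', 'butter'] (min_width=11, slack=2)
Line 4: ['it', 'frog', 'small'] (min_width=13, slack=0)
Line 5: ['pencil'] (min_width=6, slack=7)
Line 6: ['distance'] (min_width=8, slack=5)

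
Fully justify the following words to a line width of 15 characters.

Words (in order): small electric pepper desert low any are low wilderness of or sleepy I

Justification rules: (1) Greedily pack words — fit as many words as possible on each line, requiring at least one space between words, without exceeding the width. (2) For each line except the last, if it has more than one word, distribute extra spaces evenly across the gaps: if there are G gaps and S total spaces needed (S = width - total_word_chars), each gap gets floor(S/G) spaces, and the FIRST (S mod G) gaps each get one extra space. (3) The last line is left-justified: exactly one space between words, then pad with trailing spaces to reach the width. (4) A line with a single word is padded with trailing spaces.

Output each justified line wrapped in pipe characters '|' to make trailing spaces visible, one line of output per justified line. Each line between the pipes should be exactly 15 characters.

Answer: |small  electric|
|pepper   desert|
|low any are low|
|wilderness   of|
|or sleepy I    |

Derivation:
Line 1: ['small', 'electric'] (min_width=14, slack=1)
Line 2: ['pepper', 'desert'] (min_width=13, slack=2)
Line 3: ['low', 'any', 'are', 'low'] (min_width=15, slack=0)
Line 4: ['wilderness', 'of'] (min_width=13, slack=2)
Line 5: ['or', 'sleepy', 'I'] (min_width=11, slack=4)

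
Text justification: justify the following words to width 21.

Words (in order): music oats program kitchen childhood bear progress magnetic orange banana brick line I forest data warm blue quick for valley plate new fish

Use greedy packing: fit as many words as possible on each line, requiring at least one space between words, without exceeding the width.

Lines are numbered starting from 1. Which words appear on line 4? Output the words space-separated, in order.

Answer: magnetic orange

Derivation:
Line 1: ['music', 'oats', 'program'] (min_width=18, slack=3)
Line 2: ['kitchen', 'childhood'] (min_width=17, slack=4)
Line 3: ['bear', 'progress'] (min_width=13, slack=8)
Line 4: ['magnetic', 'orange'] (min_width=15, slack=6)
Line 5: ['banana', 'brick', 'line', 'I'] (min_width=19, slack=2)
Line 6: ['forest', 'data', 'warm', 'blue'] (min_width=21, slack=0)
Line 7: ['quick', 'for', 'valley'] (min_width=16, slack=5)
Line 8: ['plate', 'new', 'fish'] (min_width=14, slack=7)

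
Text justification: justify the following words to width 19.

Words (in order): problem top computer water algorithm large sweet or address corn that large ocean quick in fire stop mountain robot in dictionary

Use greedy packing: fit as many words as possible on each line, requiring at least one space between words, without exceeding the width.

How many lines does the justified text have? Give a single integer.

Answer: 8

Derivation:
Line 1: ['problem', 'top'] (min_width=11, slack=8)
Line 2: ['computer', 'water'] (min_width=14, slack=5)
Line 3: ['algorithm', 'large'] (min_width=15, slack=4)
Line 4: ['sweet', 'or', 'address'] (min_width=16, slack=3)
Line 5: ['corn', 'that', 'large'] (min_width=15, slack=4)
Line 6: ['ocean', 'quick', 'in', 'fire'] (min_width=19, slack=0)
Line 7: ['stop', 'mountain', 'robot'] (min_width=19, slack=0)
Line 8: ['in', 'dictionary'] (min_width=13, slack=6)
Total lines: 8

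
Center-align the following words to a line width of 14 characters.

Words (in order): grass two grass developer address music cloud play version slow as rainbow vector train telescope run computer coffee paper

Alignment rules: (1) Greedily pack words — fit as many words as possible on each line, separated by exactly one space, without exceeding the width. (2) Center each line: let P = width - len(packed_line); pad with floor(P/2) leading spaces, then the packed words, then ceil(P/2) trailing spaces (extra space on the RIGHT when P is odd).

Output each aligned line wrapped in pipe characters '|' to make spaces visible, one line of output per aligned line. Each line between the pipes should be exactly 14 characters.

Answer: |  grass two   |
|    grass     |
|  developer   |
|address music |
|  cloud play  |
| version slow |
|  as rainbow  |
| vector train |
|telescope run |
|   computer   |
| coffee paper |

Derivation:
Line 1: ['grass', 'two'] (min_width=9, slack=5)
Line 2: ['grass'] (min_width=5, slack=9)
Line 3: ['developer'] (min_width=9, slack=5)
Line 4: ['address', 'music'] (min_width=13, slack=1)
Line 5: ['cloud', 'play'] (min_width=10, slack=4)
Line 6: ['version', 'slow'] (min_width=12, slack=2)
Line 7: ['as', 'rainbow'] (min_width=10, slack=4)
Line 8: ['vector', 'train'] (min_width=12, slack=2)
Line 9: ['telescope', 'run'] (min_width=13, slack=1)
Line 10: ['computer'] (min_width=8, slack=6)
Line 11: ['coffee', 'paper'] (min_width=12, slack=2)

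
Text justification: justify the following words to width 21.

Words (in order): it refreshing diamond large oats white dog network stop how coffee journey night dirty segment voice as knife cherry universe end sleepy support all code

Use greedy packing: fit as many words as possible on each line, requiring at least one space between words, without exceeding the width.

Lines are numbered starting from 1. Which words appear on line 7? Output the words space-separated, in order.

Answer: universe end sleepy

Derivation:
Line 1: ['it', 'refreshing', 'diamond'] (min_width=21, slack=0)
Line 2: ['large', 'oats', 'white', 'dog'] (min_width=20, slack=1)
Line 3: ['network', 'stop', 'how'] (min_width=16, slack=5)
Line 4: ['coffee', 'journey', 'night'] (min_width=20, slack=1)
Line 5: ['dirty', 'segment', 'voice'] (min_width=19, slack=2)
Line 6: ['as', 'knife', 'cherry'] (min_width=15, slack=6)
Line 7: ['universe', 'end', 'sleepy'] (min_width=19, slack=2)
Line 8: ['support', 'all', 'code'] (min_width=16, slack=5)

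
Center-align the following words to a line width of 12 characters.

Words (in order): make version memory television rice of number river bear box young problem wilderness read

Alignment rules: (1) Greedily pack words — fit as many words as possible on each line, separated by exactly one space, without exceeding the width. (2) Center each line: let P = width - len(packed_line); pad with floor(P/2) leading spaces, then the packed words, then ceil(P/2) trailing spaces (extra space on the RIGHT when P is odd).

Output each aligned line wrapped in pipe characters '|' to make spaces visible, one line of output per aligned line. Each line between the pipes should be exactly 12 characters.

Answer: |make version|
|   memory   |
| television |
|  rice of   |
|number river|
|  bear box  |
|   young    |
|  problem   |
| wilderness |
|    read    |

Derivation:
Line 1: ['make', 'version'] (min_width=12, slack=0)
Line 2: ['memory'] (min_width=6, slack=6)
Line 3: ['television'] (min_width=10, slack=2)
Line 4: ['rice', 'of'] (min_width=7, slack=5)
Line 5: ['number', 'river'] (min_width=12, slack=0)
Line 6: ['bear', 'box'] (min_width=8, slack=4)
Line 7: ['young'] (min_width=5, slack=7)
Line 8: ['problem'] (min_width=7, slack=5)
Line 9: ['wilderness'] (min_width=10, slack=2)
Line 10: ['read'] (min_width=4, slack=8)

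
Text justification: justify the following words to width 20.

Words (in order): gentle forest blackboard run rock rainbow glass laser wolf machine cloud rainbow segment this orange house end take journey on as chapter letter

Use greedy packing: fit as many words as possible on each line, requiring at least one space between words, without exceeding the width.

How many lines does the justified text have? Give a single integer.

Answer: 8

Derivation:
Line 1: ['gentle', 'forest'] (min_width=13, slack=7)
Line 2: ['blackboard', 'run', 'rock'] (min_width=19, slack=1)
Line 3: ['rainbow', 'glass', 'laser'] (min_width=19, slack=1)
Line 4: ['wolf', 'machine', 'cloud'] (min_width=18, slack=2)
Line 5: ['rainbow', 'segment', 'this'] (min_width=20, slack=0)
Line 6: ['orange', 'house', 'end'] (min_width=16, slack=4)
Line 7: ['take', 'journey', 'on', 'as'] (min_width=18, slack=2)
Line 8: ['chapter', 'letter'] (min_width=14, slack=6)
Total lines: 8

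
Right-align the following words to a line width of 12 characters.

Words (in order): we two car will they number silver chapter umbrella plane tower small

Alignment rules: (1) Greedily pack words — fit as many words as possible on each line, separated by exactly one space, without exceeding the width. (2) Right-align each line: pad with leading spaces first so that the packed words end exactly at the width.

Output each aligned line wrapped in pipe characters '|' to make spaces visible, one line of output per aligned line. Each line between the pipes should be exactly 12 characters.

Line 1: ['we', 'two', 'car'] (min_width=10, slack=2)
Line 2: ['will', 'they'] (min_width=9, slack=3)
Line 3: ['number'] (min_width=6, slack=6)
Line 4: ['silver'] (min_width=6, slack=6)
Line 5: ['chapter'] (min_width=7, slack=5)
Line 6: ['umbrella'] (min_width=8, slack=4)
Line 7: ['plane', 'tower'] (min_width=11, slack=1)
Line 8: ['small'] (min_width=5, slack=7)

Answer: |  we two car|
|   will they|
|      number|
|      silver|
|     chapter|
|    umbrella|
| plane tower|
|       small|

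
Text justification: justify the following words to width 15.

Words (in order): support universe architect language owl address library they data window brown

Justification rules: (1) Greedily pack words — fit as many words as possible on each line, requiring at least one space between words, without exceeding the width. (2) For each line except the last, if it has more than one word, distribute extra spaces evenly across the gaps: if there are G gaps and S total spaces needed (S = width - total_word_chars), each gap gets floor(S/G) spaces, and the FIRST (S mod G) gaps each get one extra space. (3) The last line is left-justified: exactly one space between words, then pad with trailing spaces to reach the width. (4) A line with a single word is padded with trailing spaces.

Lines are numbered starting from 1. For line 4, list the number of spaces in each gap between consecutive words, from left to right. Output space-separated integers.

Line 1: ['support'] (min_width=7, slack=8)
Line 2: ['universe'] (min_width=8, slack=7)
Line 3: ['architect'] (min_width=9, slack=6)
Line 4: ['language', 'owl'] (min_width=12, slack=3)
Line 5: ['address', 'library'] (min_width=15, slack=0)
Line 6: ['they', 'data'] (min_width=9, slack=6)
Line 7: ['window', 'brown'] (min_width=12, slack=3)

Answer: 4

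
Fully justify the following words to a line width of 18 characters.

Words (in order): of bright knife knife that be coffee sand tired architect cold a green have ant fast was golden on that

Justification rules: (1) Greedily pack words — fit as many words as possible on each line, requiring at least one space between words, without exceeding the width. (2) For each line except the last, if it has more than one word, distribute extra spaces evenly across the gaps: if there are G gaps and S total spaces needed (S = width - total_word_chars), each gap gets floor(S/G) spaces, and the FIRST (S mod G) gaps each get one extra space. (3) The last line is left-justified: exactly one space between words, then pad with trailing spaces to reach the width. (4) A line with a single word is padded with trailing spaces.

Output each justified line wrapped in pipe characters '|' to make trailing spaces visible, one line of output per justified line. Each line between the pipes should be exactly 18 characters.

Answer: |of   bright  knife|
|knife    that   be|
|coffee  sand tired|
|architect  cold  a|
|green   have   ant|
|fast was golden on|
|that              |

Derivation:
Line 1: ['of', 'bright', 'knife'] (min_width=15, slack=3)
Line 2: ['knife', 'that', 'be'] (min_width=13, slack=5)
Line 3: ['coffee', 'sand', 'tired'] (min_width=17, slack=1)
Line 4: ['architect', 'cold', 'a'] (min_width=16, slack=2)
Line 5: ['green', 'have', 'ant'] (min_width=14, slack=4)
Line 6: ['fast', 'was', 'golden', 'on'] (min_width=18, slack=0)
Line 7: ['that'] (min_width=4, slack=14)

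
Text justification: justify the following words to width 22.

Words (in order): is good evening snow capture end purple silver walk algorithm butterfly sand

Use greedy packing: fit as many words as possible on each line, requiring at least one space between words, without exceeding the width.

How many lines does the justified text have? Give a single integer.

Answer: 4

Derivation:
Line 1: ['is', 'good', 'evening', 'snow'] (min_width=20, slack=2)
Line 2: ['capture', 'end', 'purple'] (min_width=18, slack=4)
Line 3: ['silver', 'walk', 'algorithm'] (min_width=21, slack=1)
Line 4: ['butterfly', 'sand'] (min_width=14, slack=8)
Total lines: 4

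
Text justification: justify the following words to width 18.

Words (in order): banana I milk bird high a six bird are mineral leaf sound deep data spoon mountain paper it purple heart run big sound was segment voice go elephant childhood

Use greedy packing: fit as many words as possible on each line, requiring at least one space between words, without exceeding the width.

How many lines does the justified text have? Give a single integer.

Answer: 10

Derivation:
Line 1: ['banana', 'I', 'milk', 'bird'] (min_width=18, slack=0)
Line 2: ['high', 'a', 'six', 'bird'] (min_width=15, slack=3)
Line 3: ['are', 'mineral', 'leaf'] (min_width=16, slack=2)
Line 4: ['sound', 'deep', 'data'] (min_width=15, slack=3)
Line 5: ['spoon', 'mountain'] (min_width=14, slack=4)
Line 6: ['paper', 'it', 'purple'] (min_width=15, slack=3)
Line 7: ['heart', 'run', 'big'] (min_width=13, slack=5)
Line 8: ['sound', 'was', 'segment'] (min_width=17, slack=1)
Line 9: ['voice', 'go', 'elephant'] (min_width=17, slack=1)
Line 10: ['childhood'] (min_width=9, slack=9)
Total lines: 10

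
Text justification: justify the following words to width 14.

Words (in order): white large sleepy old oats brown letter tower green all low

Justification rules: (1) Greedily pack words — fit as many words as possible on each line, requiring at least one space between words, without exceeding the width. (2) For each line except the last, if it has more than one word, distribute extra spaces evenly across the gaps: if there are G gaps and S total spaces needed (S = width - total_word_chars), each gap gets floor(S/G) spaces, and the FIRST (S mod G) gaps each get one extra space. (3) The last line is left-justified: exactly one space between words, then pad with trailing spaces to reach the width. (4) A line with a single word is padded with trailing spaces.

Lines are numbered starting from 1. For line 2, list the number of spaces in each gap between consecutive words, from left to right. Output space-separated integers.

Line 1: ['white', 'large'] (min_width=11, slack=3)
Line 2: ['sleepy', 'old'] (min_width=10, slack=4)
Line 3: ['oats', 'brown'] (min_width=10, slack=4)
Line 4: ['letter', 'tower'] (min_width=12, slack=2)
Line 5: ['green', 'all', 'low'] (min_width=13, slack=1)

Answer: 5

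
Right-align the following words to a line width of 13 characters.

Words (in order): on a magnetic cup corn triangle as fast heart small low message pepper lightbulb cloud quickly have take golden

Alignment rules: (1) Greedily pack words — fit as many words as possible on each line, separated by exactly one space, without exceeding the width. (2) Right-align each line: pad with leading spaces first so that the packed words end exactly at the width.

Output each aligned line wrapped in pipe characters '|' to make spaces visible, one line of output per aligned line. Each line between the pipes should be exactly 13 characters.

Line 1: ['on', 'a', 'magnetic'] (min_width=13, slack=0)
Line 2: ['cup', 'corn'] (min_width=8, slack=5)
Line 3: ['triangle', 'as'] (min_width=11, slack=2)
Line 4: ['fast', 'heart'] (min_width=10, slack=3)
Line 5: ['small', 'low'] (min_width=9, slack=4)
Line 6: ['message'] (min_width=7, slack=6)
Line 7: ['pepper'] (min_width=6, slack=7)
Line 8: ['lightbulb'] (min_width=9, slack=4)
Line 9: ['cloud', 'quickly'] (min_width=13, slack=0)
Line 10: ['have', 'take'] (min_width=9, slack=4)
Line 11: ['golden'] (min_width=6, slack=7)

Answer: |on a magnetic|
|     cup corn|
|  triangle as|
|   fast heart|
|    small low|
|      message|
|       pepper|
|    lightbulb|
|cloud quickly|
|    have take|
|       golden|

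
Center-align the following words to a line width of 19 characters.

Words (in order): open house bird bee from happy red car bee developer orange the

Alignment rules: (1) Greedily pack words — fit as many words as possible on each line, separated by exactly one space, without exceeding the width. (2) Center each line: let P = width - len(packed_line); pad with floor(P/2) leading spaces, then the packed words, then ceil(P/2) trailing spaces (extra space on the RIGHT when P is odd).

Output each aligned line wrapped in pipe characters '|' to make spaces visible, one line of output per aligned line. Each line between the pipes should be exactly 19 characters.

Answer: |open house bird bee|
|from happy red car |
|   bee developer   |
|    orange the     |

Derivation:
Line 1: ['open', 'house', 'bird', 'bee'] (min_width=19, slack=0)
Line 2: ['from', 'happy', 'red', 'car'] (min_width=18, slack=1)
Line 3: ['bee', 'developer'] (min_width=13, slack=6)
Line 4: ['orange', 'the'] (min_width=10, slack=9)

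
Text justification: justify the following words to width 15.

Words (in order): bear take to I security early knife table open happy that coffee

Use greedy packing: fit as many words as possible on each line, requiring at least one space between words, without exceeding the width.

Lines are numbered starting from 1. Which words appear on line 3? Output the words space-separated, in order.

Line 1: ['bear', 'take', 'to', 'I'] (min_width=14, slack=1)
Line 2: ['security', 'early'] (min_width=14, slack=1)
Line 3: ['knife', 'table'] (min_width=11, slack=4)
Line 4: ['open', 'happy', 'that'] (min_width=15, slack=0)
Line 5: ['coffee'] (min_width=6, slack=9)

Answer: knife table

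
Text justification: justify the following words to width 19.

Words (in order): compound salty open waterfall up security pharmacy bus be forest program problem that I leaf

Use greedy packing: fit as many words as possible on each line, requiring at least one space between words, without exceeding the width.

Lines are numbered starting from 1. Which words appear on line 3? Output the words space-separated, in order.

Line 1: ['compound', 'salty', 'open'] (min_width=19, slack=0)
Line 2: ['waterfall', 'up'] (min_width=12, slack=7)
Line 3: ['security', 'pharmacy'] (min_width=17, slack=2)
Line 4: ['bus', 'be', 'forest'] (min_width=13, slack=6)
Line 5: ['program', 'problem'] (min_width=15, slack=4)
Line 6: ['that', 'I', 'leaf'] (min_width=11, slack=8)

Answer: security pharmacy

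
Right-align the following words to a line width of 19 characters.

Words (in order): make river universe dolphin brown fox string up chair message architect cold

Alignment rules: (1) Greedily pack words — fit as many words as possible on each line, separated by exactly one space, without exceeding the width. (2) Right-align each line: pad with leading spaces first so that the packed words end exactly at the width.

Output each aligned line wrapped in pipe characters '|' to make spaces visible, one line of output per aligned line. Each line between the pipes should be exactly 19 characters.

Answer: |make river universe|
|  dolphin brown fox|
|    string up chair|
|  message architect|
|               cold|

Derivation:
Line 1: ['make', 'river', 'universe'] (min_width=19, slack=0)
Line 2: ['dolphin', 'brown', 'fox'] (min_width=17, slack=2)
Line 3: ['string', 'up', 'chair'] (min_width=15, slack=4)
Line 4: ['message', 'architect'] (min_width=17, slack=2)
Line 5: ['cold'] (min_width=4, slack=15)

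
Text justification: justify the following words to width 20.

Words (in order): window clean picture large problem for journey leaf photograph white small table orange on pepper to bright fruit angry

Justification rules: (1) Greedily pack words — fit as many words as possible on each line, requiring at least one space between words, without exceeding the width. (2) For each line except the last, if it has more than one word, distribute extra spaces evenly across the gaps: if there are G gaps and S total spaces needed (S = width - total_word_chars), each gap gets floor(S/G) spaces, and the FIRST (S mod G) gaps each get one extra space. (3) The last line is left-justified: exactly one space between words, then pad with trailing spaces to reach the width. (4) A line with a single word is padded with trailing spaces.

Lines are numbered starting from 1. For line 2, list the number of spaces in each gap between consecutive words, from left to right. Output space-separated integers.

Answer: 3 2

Derivation:
Line 1: ['window', 'clean', 'picture'] (min_width=20, slack=0)
Line 2: ['large', 'problem', 'for'] (min_width=17, slack=3)
Line 3: ['journey', 'leaf'] (min_width=12, slack=8)
Line 4: ['photograph', 'white'] (min_width=16, slack=4)
Line 5: ['small', 'table', 'orange'] (min_width=18, slack=2)
Line 6: ['on', 'pepper', 'to', 'bright'] (min_width=19, slack=1)
Line 7: ['fruit', 'angry'] (min_width=11, slack=9)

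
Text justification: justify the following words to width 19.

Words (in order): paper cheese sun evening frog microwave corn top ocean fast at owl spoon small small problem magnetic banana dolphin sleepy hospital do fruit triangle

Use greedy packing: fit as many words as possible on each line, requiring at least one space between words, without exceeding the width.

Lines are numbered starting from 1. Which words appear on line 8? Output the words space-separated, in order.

Line 1: ['paper', 'cheese', 'sun'] (min_width=16, slack=3)
Line 2: ['evening', 'frog'] (min_width=12, slack=7)
Line 3: ['microwave', 'corn', 'top'] (min_width=18, slack=1)
Line 4: ['ocean', 'fast', 'at', 'owl'] (min_width=17, slack=2)
Line 5: ['spoon', 'small', 'small'] (min_width=17, slack=2)
Line 6: ['problem', 'magnetic'] (min_width=16, slack=3)
Line 7: ['banana', 'dolphin'] (min_width=14, slack=5)
Line 8: ['sleepy', 'hospital', 'do'] (min_width=18, slack=1)
Line 9: ['fruit', 'triangle'] (min_width=14, slack=5)

Answer: sleepy hospital do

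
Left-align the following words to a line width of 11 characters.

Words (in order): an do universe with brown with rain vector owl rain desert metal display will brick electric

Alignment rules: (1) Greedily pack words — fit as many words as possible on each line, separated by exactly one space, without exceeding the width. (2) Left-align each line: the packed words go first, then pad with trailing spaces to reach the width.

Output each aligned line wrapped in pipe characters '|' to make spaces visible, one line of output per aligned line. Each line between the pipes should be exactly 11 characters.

Line 1: ['an', 'do'] (min_width=5, slack=6)
Line 2: ['universe'] (min_width=8, slack=3)
Line 3: ['with', 'brown'] (min_width=10, slack=1)
Line 4: ['with', 'rain'] (min_width=9, slack=2)
Line 5: ['vector', 'owl'] (min_width=10, slack=1)
Line 6: ['rain', 'desert'] (min_width=11, slack=0)
Line 7: ['metal'] (min_width=5, slack=6)
Line 8: ['display'] (min_width=7, slack=4)
Line 9: ['will', 'brick'] (min_width=10, slack=1)
Line 10: ['electric'] (min_width=8, slack=3)

Answer: |an do      |
|universe   |
|with brown |
|with rain  |
|vector owl |
|rain desert|
|metal      |
|display    |
|will brick |
|electric   |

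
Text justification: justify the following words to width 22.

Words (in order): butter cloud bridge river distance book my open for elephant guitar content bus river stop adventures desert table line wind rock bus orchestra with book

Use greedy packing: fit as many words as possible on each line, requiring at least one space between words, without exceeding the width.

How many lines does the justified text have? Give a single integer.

Answer: 8

Derivation:
Line 1: ['butter', 'cloud', 'bridge'] (min_width=19, slack=3)
Line 2: ['river', 'distance', 'book', 'my'] (min_width=22, slack=0)
Line 3: ['open', 'for', 'elephant'] (min_width=17, slack=5)
Line 4: ['guitar', 'content', 'bus'] (min_width=18, slack=4)
Line 5: ['river', 'stop', 'adventures'] (min_width=21, slack=1)
Line 6: ['desert', 'table', 'line', 'wind'] (min_width=22, slack=0)
Line 7: ['rock', 'bus', 'orchestra'] (min_width=18, slack=4)
Line 8: ['with', 'book'] (min_width=9, slack=13)
Total lines: 8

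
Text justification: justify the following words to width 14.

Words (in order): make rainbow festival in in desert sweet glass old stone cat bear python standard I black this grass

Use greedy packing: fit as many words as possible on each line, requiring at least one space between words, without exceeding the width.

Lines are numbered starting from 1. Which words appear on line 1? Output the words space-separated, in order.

Line 1: ['make', 'rainbow'] (min_width=12, slack=2)
Line 2: ['festival', 'in', 'in'] (min_width=14, slack=0)
Line 3: ['desert', 'sweet'] (min_width=12, slack=2)
Line 4: ['glass', 'old'] (min_width=9, slack=5)
Line 5: ['stone', 'cat', 'bear'] (min_width=14, slack=0)
Line 6: ['python'] (min_width=6, slack=8)
Line 7: ['standard', 'I'] (min_width=10, slack=4)
Line 8: ['black', 'this'] (min_width=10, slack=4)
Line 9: ['grass'] (min_width=5, slack=9)

Answer: make rainbow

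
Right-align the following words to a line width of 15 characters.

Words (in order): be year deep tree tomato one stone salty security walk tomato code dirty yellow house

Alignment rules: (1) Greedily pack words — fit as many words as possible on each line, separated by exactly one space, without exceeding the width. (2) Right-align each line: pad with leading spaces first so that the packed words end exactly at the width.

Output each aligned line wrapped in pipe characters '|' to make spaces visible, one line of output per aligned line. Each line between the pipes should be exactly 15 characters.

Answer: |   be year deep|
|tree tomato one|
|    stone salty|
|  security walk|
|    tomato code|
|   dirty yellow|
|          house|

Derivation:
Line 1: ['be', 'year', 'deep'] (min_width=12, slack=3)
Line 2: ['tree', 'tomato', 'one'] (min_width=15, slack=0)
Line 3: ['stone', 'salty'] (min_width=11, slack=4)
Line 4: ['security', 'walk'] (min_width=13, slack=2)
Line 5: ['tomato', 'code'] (min_width=11, slack=4)
Line 6: ['dirty', 'yellow'] (min_width=12, slack=3)
Line 7: ['house'] (min_width=5, slack=10)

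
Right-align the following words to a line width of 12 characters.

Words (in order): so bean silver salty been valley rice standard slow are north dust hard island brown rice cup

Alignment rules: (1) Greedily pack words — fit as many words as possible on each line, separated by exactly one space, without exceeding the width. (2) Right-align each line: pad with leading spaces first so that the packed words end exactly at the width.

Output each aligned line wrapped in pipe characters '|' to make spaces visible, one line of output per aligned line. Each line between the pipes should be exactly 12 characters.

Answer: |     so bean|
|silver salty|
| been valley|
|        rice|
|    standard|
|    slow are|
|  north dust|
| hard island|
|  brown rice|
|         cup|

Derivation:
Line 1: ['so', 'bean'] (min_width=7, slack=5)
Line 2: ['silver', 'salty'] (min_width=12, slack=0)
Line 3: ['been', 'valley'] (min_width=11, slack=1)
Line 4: ['rice'] (min_width=4, slack=8)
Line 5: ['standard'] (min_width=8, slack=4)
Line 6: ['slow', 'are'] (min_width=8, slack=4)
Line 7: ['north', 'dust'] (min_width=10, slack=2)
Line 8: ['hard', 'island'] (min_width=11, slack=1)
Line 9: ['brown', 'rice'] (min_width=10, slack=2)
Line 10: ['cup'] (min_width=3, slack=9)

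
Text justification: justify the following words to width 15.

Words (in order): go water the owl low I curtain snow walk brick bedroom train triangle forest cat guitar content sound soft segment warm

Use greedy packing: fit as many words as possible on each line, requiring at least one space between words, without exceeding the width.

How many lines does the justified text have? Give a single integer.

Line 1: ['go', 'water', 'the'] (min_width=12, slack=3)
Line 2: ['owl', 'low', 'I'] (min_width=9, slack=6)
Line 3: ['curtain', 'snow'] (min_width=12, slack=3)
Line 4: ['walk', 'brick'] (min_width=10, slack=5)
Line 5: ['bedroom', 'train'] (min_width=13, slack=2)
Line 6: ['triangle', 'forest'] (min_width=15, slack=0)
Line 7: ['cat', 'guitar'] (min_width=10, slack=5)
Line 8: ['content', 'sound'] (min_width=13, slack=2)
Line 9: ['soft', 'segment'] (min_width=12, slack=3)
Line 10: ['warm'] (min_width=4, slack=11)
Total lines: 10

Answer: 10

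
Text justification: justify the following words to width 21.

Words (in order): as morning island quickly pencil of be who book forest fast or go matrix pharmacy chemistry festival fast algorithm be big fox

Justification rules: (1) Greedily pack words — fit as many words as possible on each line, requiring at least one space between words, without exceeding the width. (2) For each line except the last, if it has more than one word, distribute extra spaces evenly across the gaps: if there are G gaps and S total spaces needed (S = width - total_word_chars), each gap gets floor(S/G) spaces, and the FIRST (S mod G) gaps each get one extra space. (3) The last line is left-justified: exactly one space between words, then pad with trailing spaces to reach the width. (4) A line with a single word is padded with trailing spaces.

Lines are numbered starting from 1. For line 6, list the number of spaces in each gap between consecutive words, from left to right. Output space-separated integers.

Answer: 1 1 1

Derivation:
Line 1: ['as', 'morning', 'island'] (min_width=17, slack=4)
Line 2: ['quickly', 'pencil', 'of', 'be'] (min_width=20, slack=1)
Line 3: ['who', 'book', 'forest', 'fast'] (min_width=20, slack=1)
Line 4: ['or', 'go', 'matrix', 'pharmacy'] (min_width=21, slack=0)
Line 5: ['chemistry', 'festival'] (min_width=18, slack=3)
Line 6: ['fast', 'algorithm', 'be', 'big'] (min_width=21, slack=0)
Line 7: ['fox'] (min_width=3, slack=18)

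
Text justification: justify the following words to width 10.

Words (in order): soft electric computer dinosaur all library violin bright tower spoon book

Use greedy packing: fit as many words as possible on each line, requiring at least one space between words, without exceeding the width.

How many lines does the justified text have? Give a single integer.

Answer: 10

Derivation:
Line 1: ['soft'] (min_width=4, slack=6)
Line 2: ['electric'] (min_width=8, slack=2)
Line 3: ['computer'] (min_width=8, slack=2)
Line 4: ['dinosaur'] (min_width=8, slack=2)
Line 5: ['all'] (min_width=3, slack=7)
Line 6: ['library'] (min_width=7, slack=3)
Line 7: ['violin'] (min_width=6, slack=4)
Line 8: ['bright'] (min_width=6, slack=4)
Line 9: ['tower'] (min_width=5, slack=5)
Line 10: ['spoon', 'book'] (min_width=10, slack=0)
Total lines: 10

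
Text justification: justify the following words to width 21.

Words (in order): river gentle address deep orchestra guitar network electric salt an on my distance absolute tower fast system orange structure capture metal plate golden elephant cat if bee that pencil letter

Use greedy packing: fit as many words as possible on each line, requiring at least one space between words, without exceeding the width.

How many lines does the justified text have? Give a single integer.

Line 1: ['river', 'gentle', 'address'] (min_width=20, slack=1)
Line 2: ['deep', 'orchestra', 'guitar'] (min_width=21, slack=0)
Line 3: ['network', 'electric', 'salt'] (min_width=21, slack=0)
Line 4: ['an', 'on', 'my', 'distance'] (min_width=17, slack=4)
Line 5: ['absolute', 'tower', 'fast'] (min_width=19, slack=2)
Line 6: ['system', 'orange'] (min_width=13, slack=8)
Line 7: ['structure', 'capture'] (min_width=17, slack=4)
Line 8: ['metal', 'plate', 'golden'] (min_width=18, slack=3)
Line 9: ['elephant', 'cat', 'if', 'bee'] (min_width=19, slack=2)
Line 10: ['that', 'pencil', 'letter'] (min_width=18, slack=3)
Total lines: 10

Answer: 10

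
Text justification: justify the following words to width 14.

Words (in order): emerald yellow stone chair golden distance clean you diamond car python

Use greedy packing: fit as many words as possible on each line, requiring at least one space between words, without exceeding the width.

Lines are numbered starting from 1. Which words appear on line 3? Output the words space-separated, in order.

Answer: golden

Derivation:
Line 1: ['emerald', 'yellow'] (min_width=14, slack=0)
Line 2: ['stone', 'chair'] (min_width=11, slack=3)
Line 3: ['golden'] (min_width=6, slack=8)
Line 4: ['distance', 'clean'] (min_width=14, slack=0)
Line 5: ['you', 'diamond'] (min_width=11, slack=3)
Line 6: ['car', 'python'] (min_width=10, slack=4)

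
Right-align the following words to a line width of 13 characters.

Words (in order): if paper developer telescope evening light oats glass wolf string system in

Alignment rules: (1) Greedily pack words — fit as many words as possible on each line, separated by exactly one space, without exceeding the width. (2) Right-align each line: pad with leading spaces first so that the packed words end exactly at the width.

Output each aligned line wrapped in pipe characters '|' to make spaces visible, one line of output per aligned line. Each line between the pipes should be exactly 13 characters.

Line 1: ['if', 'paper'] (min_width=8, slack=5)
Line 2: ['developer'] (min_width=9, slack=4)
Line 3: ['telescope'] (min_width=9, slack=4)
Line 4: ['evening', 'light'] (min_width=13, slack=0)
Line 5: ['oats', 'glass'] (min_width=10, slack=3)
Line 6: ['wolf', 'string'] (min_width=11, slack=2)
Line 7: ['system', 'in'] (min_width=9, slack=4)

Answer: |     if paper|
|    developer|
|    telescope|
|evening light|
|   oats glass|
|  wolf string|
|    system in|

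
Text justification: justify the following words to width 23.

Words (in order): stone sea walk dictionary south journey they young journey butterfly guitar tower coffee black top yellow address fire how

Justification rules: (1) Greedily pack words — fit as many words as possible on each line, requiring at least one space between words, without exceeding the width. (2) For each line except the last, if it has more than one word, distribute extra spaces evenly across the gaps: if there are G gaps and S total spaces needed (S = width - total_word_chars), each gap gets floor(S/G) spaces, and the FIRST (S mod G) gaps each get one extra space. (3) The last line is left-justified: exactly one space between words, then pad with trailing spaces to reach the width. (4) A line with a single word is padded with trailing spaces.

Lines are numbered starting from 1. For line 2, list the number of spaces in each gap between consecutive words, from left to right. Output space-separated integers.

Answer: 8

Derivation:
Line 1: ['stone', 'sea', 'walk'] (min_width=14, slack=9)
Line 2: ['dictionary', 'south'] (min_width=16, slack=7)
Line 3: ['journey', 'they', 'young'] (min_width=18, slack=5)
Line 4: ['journey', 'butterfly'] (min_width=17, slack=6)
Line 5: ['guitar', 'tower', 'coffee'] (min_width=19, slack=4)
Line 6: ['black', 'top', 'yellow'] (min_width=16, slack=7)
Line 7: ['address', 'fire', 'how'] (min_width=16, slack=7)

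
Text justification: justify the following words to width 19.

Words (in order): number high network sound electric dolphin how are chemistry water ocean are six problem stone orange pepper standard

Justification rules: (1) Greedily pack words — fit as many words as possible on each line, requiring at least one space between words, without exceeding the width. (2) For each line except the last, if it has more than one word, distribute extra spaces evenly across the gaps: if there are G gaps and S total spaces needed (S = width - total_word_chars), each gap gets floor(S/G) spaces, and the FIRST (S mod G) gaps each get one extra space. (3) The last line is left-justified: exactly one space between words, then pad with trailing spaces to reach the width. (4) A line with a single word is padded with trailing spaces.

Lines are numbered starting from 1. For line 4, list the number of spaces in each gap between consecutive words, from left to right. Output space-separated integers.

Answer: 5

Derivation:
Line 1: ['number', 'high', 'network'] (min_width=19, slack=0)
Line 2: ['sound', 'electric'] (min_width=14, slack=5)
Line 3: ['dolphin', 'how', 'are'] (min_width=15, slack=4)
Line 4: ['chemistry', 'water'] (min_width=15, slack=4)
Line 5: ['ocean', 'are', 'six'] (min_width=13, slack=6)
Line 6: ['problem', 'stone'] (min_width=13, slack=6)
Line 7: ['orange', 'pepper'] (min_width=13, slack=6)
Line 8: ['standard'] (min_width=8, slack=11)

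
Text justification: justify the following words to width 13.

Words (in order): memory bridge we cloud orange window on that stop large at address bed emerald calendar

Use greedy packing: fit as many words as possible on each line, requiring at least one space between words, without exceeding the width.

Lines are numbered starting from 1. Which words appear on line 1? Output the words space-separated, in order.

Answer: memory bridge

Derivation:
Line 1: ['memory', 'bridge'] (min_width=13, slack=0)
Line 2: ['we', 'cloud'] (min_width=8, slack=5)
Line 3: ['orange', 'window'] (min_width=13, slack=0)
Line 4: ['on', 'that', 'stop'] (min_width=12, slack=1)
Line 5: ['large', 'at'] (min_width=8, slack=5)
Line 6: ['address', 'bed'] (min_width=11, slack=2)
Line 7: ['emerald'] (min_width=7, slack=6)
Line 8: ['calendar'] (min_width=8, slack=5)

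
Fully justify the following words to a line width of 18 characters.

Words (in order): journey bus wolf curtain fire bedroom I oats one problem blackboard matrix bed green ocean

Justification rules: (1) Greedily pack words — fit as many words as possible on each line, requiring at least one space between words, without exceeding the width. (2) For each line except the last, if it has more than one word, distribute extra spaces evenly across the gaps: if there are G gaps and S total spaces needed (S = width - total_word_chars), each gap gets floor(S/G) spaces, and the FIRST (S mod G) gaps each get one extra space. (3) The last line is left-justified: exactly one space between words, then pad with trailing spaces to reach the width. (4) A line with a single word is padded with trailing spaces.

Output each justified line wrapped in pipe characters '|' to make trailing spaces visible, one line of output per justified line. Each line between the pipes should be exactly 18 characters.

Line 1: ['journey', 'bus', 'wolf'] (min_width=16, slack=2)
Line 2: ['curtain', 'fire'] (min_width=12, slack=6)
Line 3: ['bedroom', 'I', 'oats', 'one'] (min_width=18, slack=0)
Line 4: ['problem', 'blackboard'] (min_width=18, slack=0)
Line 5: ['matrix', 'bed', 'green'] (min_width=16, slack=2)
Line 6: ['ocean'] (min_width=5, slack=13)

Answer: |journey  bus  wolf|
|curtain       fire|
|bedroom I oats one|
|problem blackboard|
|matrix  bed  green|
|ocean             |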